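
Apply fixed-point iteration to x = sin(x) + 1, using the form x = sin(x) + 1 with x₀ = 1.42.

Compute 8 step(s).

Equation: x = sin(x) + 1
Fixed-point form: x = sin(x) + 1
x₀ = 1.42

x_1 = g(1.420000) = 1.988652
x_2 = g(1.988652) = 1.913961
x_3 = g(1.913961) = 1.941694
x_4 = g(1.941694) = 1.932002
x_5 = g(1.932002) = 1.935471
x_6 = g(1.935471) = 1.934240
x_7 = g(1.934240) = 1.934678
x_8 = g(1.934678) = 1.934522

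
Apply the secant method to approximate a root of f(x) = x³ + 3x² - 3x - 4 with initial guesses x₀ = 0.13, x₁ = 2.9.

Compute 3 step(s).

f(x) = x³ + 3x² - 3x - 4
x₀ = 0.13, x₁ = 2.9

Secant formula: x_{n+1} = x_n - f(x_n)(x_n - x_{n-1})/(f(x_n) - f(x_{n-1}))

Iteration 1:
  f(0.130000) = -4.337103
  f(2.900000) = 36.919000
  x_2 = 2.900000 - 36.919000×(2.900000 - 0.130000)/(36.919000 - (-4.337103))
       = 0.421200
Iteration 2:
  f(2.900000) = 36.919000
  f(0.421200) = -4.656647
  x_3 = 0.421200 - (-4.656647)×(0.421200 - 2.900000)/(-4.656647 - 36.919000)
       = 0.698836
Iteration 3:
  f(0.421200) = -4.656647
  f(0.698836) = -4.290101
  x_4 = 0.698836 - (-4.290101)×(0.698836 - 0.421200)/(-4.290101 - (-4.656647))
       = 3.948325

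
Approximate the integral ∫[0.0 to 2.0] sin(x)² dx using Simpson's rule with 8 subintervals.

f(x) = sin(x)²
a = 0.0, b = 2.0, n = 8
h = (b - a)/n = 0.250000

Simpson's rule: (h/3)[f(x₀) + 4f(x₁) + 2f(x₂) + ... + f(xₙ)]

x_0 = 0.0000, f(x_0) = 0.000000, coefficient = 1
x_1 = 0.2500, f(x_1) = 0.061209, coefficient = 4
x_2 = 0.5000, f(x_2) = 0.229849, coefficient = 2
x_3 = 0.7500, f(x_3) = 0.464631, coefficient = 4
x_4 = 1.0000, f(x_4) = 0.708073, coefficient = 2
x_5 = 1.2500, f(x_5) = 0.900572, coefficient = 4
x_6 = 1.5000, f(x_6) = 0.994996, coefficient = 2
x_7 = 1.7500, f(x_7) = 0.968228, coefficient = 4
x_8 = 2.0000, f(x_8) = 0.826822, coefficient = 1

I ≈ (0.250000/3) × 14.271220 = 1.189268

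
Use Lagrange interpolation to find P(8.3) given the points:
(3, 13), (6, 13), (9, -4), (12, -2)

Lagrange interpolation formula:
P(x) = Σ yᵢ × Lᵢ(x)
where Lᵢ(x) = Π_{j≠i} (x - xⱼ)/(xᵢ - xⱼ)

L_0(8.3) = (8.3 - 6)/(3 - 6) × (8.3 - 9)/(3 - 9) × (8.3 - 12)/(3 - 12) = -0.036772
L_1(8.3) = (8.3 - 3)/(6 - 3) × (8.3 - 9)/(6 - 9) × (8.3 - 12)/(6 - 12) = 0.254204
L_2(8.3) = (8.3 - 3)/(9 - 3) × (8.3 - 6)/(9 - 6) × (8.3 - 12)/(9 - 12) = 0.835241
L_3(8.3) = (8.3 - 3)/(12 - 3) × (8.3 - 6)/(12 - 6) × (8.3 - 9)/(12 - 9) = -0.052673

P(8.3) = 13×L_0(8.3) + 13×L_1(8.3) + (-4)×L_2(8.3) + (-2)×L_3(8.3)
P(8.3) = -0.409000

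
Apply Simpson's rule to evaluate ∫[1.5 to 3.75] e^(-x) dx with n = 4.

f(x) = e^(-x)
a = 1.5, b = 3.75, n = 4
h = (b - a)/n = 0.562500

Simpson's rule: (h/3)[f(x₀) + 4f(x₁) + 2f(x₂) + ... + f(xₙ)]

x_0 = 1.5000, f(x_0) = 0.223130, coefficient = 1
x_1 = 2.0625, f(x_1) = 0.127136, coefficient = 4
x_2 = 2.6250, f(x_2) = 0.072440, coefficient = 2
x_3 = 3.1875, f(x_3) = 0.041275, coefficient = 4
x_4 = 3.7500, f(x_4) = 0.023518, coefficient = 1

I ≈ (0.562500/3) × 1.065170 = 0.199719
Exact value: 0.199612
Error: 0.000107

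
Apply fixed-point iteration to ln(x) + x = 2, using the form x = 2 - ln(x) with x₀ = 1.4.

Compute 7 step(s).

Equation: ln(x) + x = 2
Fixed-point form: x = 2 - ln(x)
x₀ = 1.4

x_1 = g(1.400000) = 1.663528
x_2 = g(1.663528) = 1.491059
x_3 = g(1.491059) = 1.600513
x_4 = g(1.600513) = 1.529676
x_5 = g(1.529676) = 1.574944
x_6 = g(1.574944) = 1.545780
x_7 = g(1.545780) = 1.564471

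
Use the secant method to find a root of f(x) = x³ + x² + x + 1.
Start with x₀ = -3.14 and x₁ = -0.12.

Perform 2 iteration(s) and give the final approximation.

f(x) = x³ + x² + x + 1
x₀ = -3.14, x₁ = -0.12

Secant formula: x_{n+1} = x_n - f(x_n)(x_n - x_{n-1})/(f(x_n) - f(x_{n-1}))

Iteration 1:
  f(-3.140000) = -23.239544
  f(-0.120000) = 0.892672
  x_2 = -0.120000 - 0.892672×(-0.120000 - (-3.140000))/(0.892672 - (-23.239544))
       = -0.231712
Iteration 2:
  f(-0.120000) = 0.892672
  f(-0.231712) = 0.809537
  x_3 = -0.231712 - 0.809537×(-0.231712 - (-0.120000))/(0.809537 - 0.892672)
       = -1.319532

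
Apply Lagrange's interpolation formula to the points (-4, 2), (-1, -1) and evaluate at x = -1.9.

Lagrange interpolation formula:
P(x) = Σ yᵢ × Lᵢ(x)
where Lᵢ(x) = Π_{j≠i} (x - xⱼ)/(xᵢ - xⱼ)

L_0(-1.9) = (-1.9 - (-1))/(-4 - (-1)) = 0.300000
L_1(-1.9) = (-1.9 - (-4))/(-1 - (-4)) = 0.700000

P(-1.9) = 2×L_0(-1.9) + (-1)×L_1(-1.9)
P(-1.9) = -0.100000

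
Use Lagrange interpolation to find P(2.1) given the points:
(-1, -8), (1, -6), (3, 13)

Lagrange interpolation formula:
P(x) = Σ yᵢ × Lᵢ(x)
where Lᵢ(x) = Π_{j≠i} (x - xⱼ)/(xᵢ - xⱼ)

L_0(2.1) = (2.1 - 1)/(-1 - 1) × (2.1 - 3)/(-1 - 3) = -0.123750
L_1(2.1) = (2.1 - (-1))/(1 - (-1)) × (2.1 - 3)/(1 - 3) = 0.697500
L_2(2.1) = (2.1 - (-1))/(3 - (-1)) × (2.1 - 1)/(3 - 1) = 0.426250

P(2.1) = (-8)×L_0(2.1) + (-6)×L_1(2.1) + 13×L_2(2.1)
P(2.1) = 2.346250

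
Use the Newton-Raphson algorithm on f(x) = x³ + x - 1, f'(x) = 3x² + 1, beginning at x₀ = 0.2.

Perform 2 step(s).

f(x) = x³ + x - 1
f'(x) = 3x² + 1
x₀ = 0.2

Newton-Raphson formula: x_{n+1} = x_n - f(x_n)/f'(x_n)

Iteration 1:
  f(0.200000) = -0.792000
  f'(0.200000) = 1.120000
  x_1 = 0.200000 - (-0.792000)/1.120000 = 0.907143
Iteration 2:
  f(0.907143) = 0.653638
  f'(0.907143) = 3.468724
  x_2 = 0.907143 - 0.653638/3.468724 = 0.718705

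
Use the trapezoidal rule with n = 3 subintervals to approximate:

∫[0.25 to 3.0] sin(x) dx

f(x) = sin(x)
a = 0.25, b = 3.0, n = 3
h = (b - a)/n = 0.916667

Trapezoidal rule: (h/2)[f(x₀) + 2f(x₁) + 2f(x₂) + ... + f(xₙ)]

x_0 = 0.2500, f(x_0) = 0.247404, coefficient = 1
x_1 = 1.1667, f(x_1) = 0.919445, coefficient = 2
x_2 = 2.0833, f(x_2) = 0.871503, coefficient = 2
x_3 = 3.0000, f(x_3) = 0.141120, coefficient = 1

I ≈ (0.916667/2) × 3.970420 = 1.819776
Exact value: 1.958905
Error: 0.139129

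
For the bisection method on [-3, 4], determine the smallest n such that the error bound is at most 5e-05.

We need (b-a)/2^n ≤ 5e-05
(4 - (-3))/2^n ≤ 5e-05
7/2^n ≤ 5e-05
2^n ≥ 140000
n ≥ log₂(140000) = 17.10
n ≥ 18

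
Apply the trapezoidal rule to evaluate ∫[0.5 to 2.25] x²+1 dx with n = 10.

f(x) = x²+1
a = 0.5, b = 2.25, n = 10
h = (b - a)/n = 0.175000

Trapezoidal rule: (h/2)[f(x₀) + 2f(x₁) + 2f(x₂) + ... + f(xₙ)]

x_0 = 0.5000, f(x_0) = 1.250000, coefficient = 1
x_1 = 0.6750, f(x_1) = 1.455625, coefficient = 2
x_2 = 0.8500, f(x_2) = 1.722500, coefficient = 2
x_3 = 1.0250, f(x_3) = 2.050625, coefficient = 2
x_4 = 1.2000, f(x_4) = 2.440000, coefficient = 2
x_5 = 1.3750, f(x_5) = 2.890625, coefficient = 2
x_6 = 1.5500, f(x_6) = 3.402500, coefficient = 2
x_7 = 1.7250, f(x_7) = 3.975625, coefficient = 2
x_8 = 1.9000, f(x_8) = 4.610000, coefficient = 2
x_9 = 2.0750, f(x_9) = 5.305625, coefficient = 2
x_10 = 2.2500, f(x_10) = 6.062500, coefficient = 1

I ≈ (0.175000/2) × 63.018750 = 5.514141
Exact value: 5.505208
Error: 0.008932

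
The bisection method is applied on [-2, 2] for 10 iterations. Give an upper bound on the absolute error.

Bisection error bound: |error| ≤ (b-a)/2^n
|error| ≤ (2 - (-2))/2^10 = 4/2^10
|error| ≤ 0.0039062500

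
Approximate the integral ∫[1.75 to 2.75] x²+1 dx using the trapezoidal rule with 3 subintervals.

f(x) = x²+1
a = 1.75, b = 2.75, n = 3
h = (b - a)/n = 0.333333

Trapezoidal rule: (h/2)[f(x₀) + 2f(x₁) + 2f(x₂) + ... + f(xₙ)]

x_0 = 1.7500, f(x_0) = 4.062500, coefficient = 1
x_1 = 2.0833, f(x_1) = 5.340278, coefficient = 2
x_2 = 2.4167, f(x_2) = 6.840278, coefficient = 2
x_3 = 2.7500, f(x_3) = 8.562500, coefficient = 1

I ≈ (0.333333/2) × 36.986111 = 6.164352
Exact value: 6.145833
Error: 0.018519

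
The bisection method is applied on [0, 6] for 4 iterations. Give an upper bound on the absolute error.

Bisection error bound: |error| ≤ (b-a)/2^n
|error| ≤ (6 - 0)/2^4 = 6/2^4
|error| ≤ 0.3750000000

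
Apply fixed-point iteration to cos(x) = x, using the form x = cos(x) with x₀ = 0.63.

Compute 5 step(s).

Equation: cos(x) = x
Fixed-point form: x = cos(x)
x₀ = 0.63

x_1 = g(0.630000) = 0.808028
x_2 = g(0.808028) = 0.690926
x_3 = g(0.690926) = 0.770656
x_4 = g(0.770656) = 0.717454
x_5 = g(0.717454) = 0.753482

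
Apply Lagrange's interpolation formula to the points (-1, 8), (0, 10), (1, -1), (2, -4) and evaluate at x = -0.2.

Lagrange interpolation formula:
P(x) = Σ yᵢ × Lᵢ(x)
where Lᵢ(x) = Π_{j≠i} (x - xⱼ)/(xᵢ - xⱼ)

L_0(-0.2) = (-0.2 - 0)/(-1 - 0) × (-0.2 - 1)/(-1 - 1) × (-0.2 - 2)/(-1 - 2) = 0.088000
L_1(-0.2) = (-0.2 - (-1))/(0 - (-1)) × (-0.2 - 1)/(0 - 1) × (-0.2 - 2)/(0 - 2) = 1.056000
L_2(-0.2) = (-0.2 - (-1))/(1 - (-1)) × (-0.2 - 0)/(1 - 0) × (-0.2 - 2)/(1 - 2) = -0.176000
L_3(-0.2) = (-0.2 - (-1))/(2 - (-1)) × (-0.2 - 0)/(2 - 0) × (-0.2 - 1)/(2 - 1) = 0.032000

P(-0.2) = 8×L_0(-0.2) + 10×L_1(-0.2) + (-1)×L_2(-0.2) + (-4)×L_3(-0.2)
P(-0.2) = 11.312000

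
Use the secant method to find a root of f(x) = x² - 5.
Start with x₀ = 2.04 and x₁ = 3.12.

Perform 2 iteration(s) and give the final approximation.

f(x) = x² - 5
x₀ = 2.04, x₁ = 3.12

Secant formula: x_{n+1} = x_n - f(x_n)(x_n - x_{n-1})/(f(x_n) - f(x_{n-1}))

Iteration 1:
  f(2.040000) = -0.838400
  f(3.120000) = 4.734400
  x_2 = 3.120000 - 4.734400×(3.120000 - 2.040000)/(4.734400 - (-0.838400))
       = 2.202481
Iteration 2:
  f(3.120000) = 4.734400
  f(2.202481) = -0.149079
  x_3 = 2.202481 - (-0.149079)×(2.202481 - 3.120000)/(-0.149079 - 4.734400)
       = 2.230490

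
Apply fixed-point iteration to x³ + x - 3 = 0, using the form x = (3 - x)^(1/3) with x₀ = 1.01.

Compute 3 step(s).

Equation: x³ + x - 3 = 0
Fixed-point form: x = (3 - x)^(1/3)
x₀ = 1.01

x_1 = g(1.010000) = 1.257818
x_2 = g(1.257818) = 1.203274
x_3 = g(1.203274) = 1.215702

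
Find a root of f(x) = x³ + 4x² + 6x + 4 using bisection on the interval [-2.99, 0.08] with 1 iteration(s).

f(x) = x³ + 4x² + 6x + 4
Initial interval: [-2.99, 0.08]

Iteration 1:
  c_1 = (-2.990000 + 0.080000)/2 = -1.455000
  f(c_1) = f(-1.455000) = 0.657829
  f(a) × f(c) < 0, new interval: [-2.990000, -1.455000]

After 1 iteration(s), the approximation is c_1 = -1.455000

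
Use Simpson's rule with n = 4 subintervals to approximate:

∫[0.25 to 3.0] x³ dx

f(x) = x³
a = 0.25, b = 3.0, n = 4
h = (b - a)/n = 0.687500

Simpson's rule: (h/3)[f(x₀) + 4f(x₁) + 2f(x₂) + ... + f(xₙ)]

x_0 = 0.2500, f(x_0) = 0.015625, coefficient = 1
x_1 = 0.9375, f(x_1) = 0.823975, coefficient = 4
x_2 = 1.6250, f(x_2) = 4.291016, coefficient = 2
x_3 = 2.3125, f(x_3) = 12.366455, coefficient = 4
x_4 = 3.0000, f(x_4) = 27.000000, coefficient = 1

I ≈ (0.687500/3) × 88.359375 = 20.249023
Exact value: 20.249023
Error: 0.000000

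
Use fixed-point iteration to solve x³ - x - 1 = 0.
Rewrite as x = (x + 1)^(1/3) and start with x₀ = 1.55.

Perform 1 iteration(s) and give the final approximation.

Equation: x³ - x - 1 = 0
Fixed-point form: x = (x + 1)^(1/3)
x₀ = 1.55

x_1 = g(1.550000) = 1.366197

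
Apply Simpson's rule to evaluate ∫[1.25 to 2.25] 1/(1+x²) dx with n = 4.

f(x) = 1/(1+x²)
a = 1.25, b = 2.25, n = 4
h = (b - a)/n = 0.250000

Simpson's rule: (h/3)[f(x₀) + 4f(x₁) + 2f(x₂) + ... + f(xₙ)]

x_0 = 1.2500, f(x_0) = 0.390244, coefficient = 1
x_1 = 1.5000, f(x_1) = 0.307692, coefficient = 4
x_2 = 1.7500, f(x_2) = 0.246154, coefficient = 2
x_3 = 2.0000, f(x_3) = 0.200000, coefficient = 4
x_4 = 2.2500, f(x_4) = 0.164948, coefficient = 1

I ≈ (0.250000/3) × 3.078269 = 0.256522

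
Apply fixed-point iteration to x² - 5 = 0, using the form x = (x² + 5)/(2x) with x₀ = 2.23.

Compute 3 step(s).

Equation: x² - 5 = 0
Fixed-point form: x = (x² + 5)/(2x)
x₀ = 2.23

x_1 = g(2.230000) = 2.236076
x_2 = g(2.236076) = 2.236068
x_3 = g(2.236068) = 2.236068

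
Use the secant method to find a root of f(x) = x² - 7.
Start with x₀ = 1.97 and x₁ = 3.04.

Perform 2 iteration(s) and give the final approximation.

f(x) = x² - 7
x₀ = 1.97, x₁ = 3.04

Secant formula: x_{n+1} = x_n - f(x_n)(x_n - x_{n-1})/(f(x_n) - f(x_{n-1}))

Iteration 1:
  f(1.970000) = -3.119100
  f(3.040000) = 2.241600
  x_2 = 3.040000 - 2.241600×(3.040000 - 1.970000)/(2.241600 - (-3.119100))
       = 2.592575
Iteration 2:
  f(3.040000) = 2.241600
  f(2.592575) = -0.278556
  x_3 = 2.592575 - (-0.278556)×(2.592575 - 3.040000)/(-0.278556 - 2.241600)
       = 2.642029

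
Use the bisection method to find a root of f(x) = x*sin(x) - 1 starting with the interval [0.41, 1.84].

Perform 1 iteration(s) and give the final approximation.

f(x) = x*sin(x) - 1
Initial interval: [0.41, 1.84]

Iteration 1:
  c_1 = (0.410000 + 1.840000)/2 = 1.125000
  f(c_1) = f(1.125000) = 0.015051
  f(a) × f(c) < 0, new interval: [0.410000, 1.125000]

After 1 iteration(s), the approximation is c_1 = 1.125000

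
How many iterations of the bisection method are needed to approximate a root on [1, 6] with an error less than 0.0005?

We need (b-a)/2^n ≤ 0.0005
(6 - 1)/2^n ≤ 0.0005
5/2^n ≤ 0.0005
2^n ≥ 10000
n ≥ log₂(10000) = 13.29
n ≥ 14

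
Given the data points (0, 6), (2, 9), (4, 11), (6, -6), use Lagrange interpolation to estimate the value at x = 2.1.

Lagrange interpolation formula:
P(x) = Σ yᵢ × Lᵢ(x)
where Lᵢ(x) = Π_{j≠i} (x - xⱼ)/(xᵢ - xⱼ)

L_0(2.1) = (2.1 - 2)/(0 - 2) × (2.1 - 4)/(0 - 4) × (2.1 - 6)/(0 - 6) = -0.015438
L_1(2.1) = (2.1 - 0)/(2 - 0) × (2.1 - 4)/(2 - 4) × (2.1 - 6)/(2 - 6) = 0.972562
L_2(2.1) = (2.1 - 0)/(4 - 0) × (2.1 - 2)/(4 - 2) × (2.1 - 6)/(4 - 6) = 0.051188
L_3(2.1) = (2.1 - 0)/(6 - 0) × (2.1 - 2)/(6 - 2) × (2.1 - 4)/(6 - 4) = -0.008313

P(2.1) = 6×L_0(2.1) + 9×L_1(2.1) + 11×L_2(2.1) + (-6)×L_3(2.1)
P(2.1) = 9.273375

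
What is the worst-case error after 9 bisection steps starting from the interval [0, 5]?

Bisection error bound: |error| ≤ (b-a)/2^n
|error| ≤ (5 - 0)/2^9 = 5/2^9
|error| ≤ 0.0097656250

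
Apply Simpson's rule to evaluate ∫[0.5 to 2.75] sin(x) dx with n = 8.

f(x) = sin(x)
a = 0.5, b = 2.75, n = 8
h = (b - a)/n = 0.281250

Simpson's rule: (h/3)[f(x₀) + 4f(x₁) + 2f(x₂) + ... + f(xₙ)]

x_0 = 0.5000, f(x_0) = 0.479426, coefficient = 1
x_1 = 0.7812, f(x_1) = 0.704168, coefficient = 4
x_2 = 1.0625, f(x_2) = 0.873575, coefficient = 2
x_3 = 1.3438, f(x_3) = 0.974336, coefficient = 4
x_4 = 1.6250, f(x_4) = 0.998531, coefficient = 2
x_5 = 1.9062, f(x_5) = 0.944261, coefficient = 4
x_6 = 2.1875, f(x_6) = 0.815789, coefficient = 2
x_7 = 2.4688, f(x_7) = 0.623212, coefficient = 4
x_8 = 2.7500, f(x_8) = 0.381661, coefficient = 1

I ≈ (0.281250/3) × 19.220780 = 1.801948
Exact value: 1.801885
Error: 0.000063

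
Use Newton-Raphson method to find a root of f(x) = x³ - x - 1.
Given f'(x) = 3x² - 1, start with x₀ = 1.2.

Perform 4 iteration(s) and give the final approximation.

f(x) = x³ - x - 1
f'(x) = 3x² - 1
x₀ = 1.2

Newton-Raphson formula: x_{n+1} = x_n - f(x_n)/f'(x_n)

Iteration 1:
  f(1.200000) = -0.472000
  f'(1.200000) = 3.320000
  x_1 = 1.200000 - (-0.472000)/3.320000 = 1.342169
Iteration 2:
  f(1.342169) = 0.075636
  f'(1.342169) = 4.404250
  x_2 = 1.342169 - 0.075636/4.404250 = 1.324995
Iteration 3:
  f(1.324995) = 0.001182
  f'(1.324995) = 4.266837
  x_3 = 1.324995 - 0.001182/4.266837 = 1.324718
Iteration 4:
  f(1.324718) = 0.000000
  f'(1.324718) = 4.264634
  x_4 = 1.324718 - 0.000000/4.264634 = 1.324718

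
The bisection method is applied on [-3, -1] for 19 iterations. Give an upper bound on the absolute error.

Bisection error bound: |error| ≤ (b-a)/2^n
|error| ≤ (-1 - (-3))/2^19 = 2/2^19
|error| ≤ 0.0000038147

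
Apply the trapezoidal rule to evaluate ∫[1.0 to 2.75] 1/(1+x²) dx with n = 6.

f(x) = 1/(1+x²)
a = 1.0, b = 2.75, n = 6
h = (b - a)/n = 0.291667

Trapezoidal rule: (h/2)[f(x₀) + 2f(x₁) + 2f(x₂) + ... + f(xₙ)]

x_0 = 1.0000, f(x_0) = 0.500000, coefficient = 1
x_1 = 1.2917, f(x_1) = 0.374756, coefficient = 2
x_2 = 1.5833, f(x_2) = 0.285149, coefficient = 2
x_3 = 1.8750, f(x_3) = 0.221453, coefficient = 2
x_4 = 2.1667, f(x_4) = 0.175610, coefficient = 2
x_5 = 2.4583, f(x_5) = 0.141977, coefficient = 2
x_6 = 2.7500, f(x_6) = 0.116788, coefficient = 1

I ≈ (0.291667/2) × 3.014677 = 0.439640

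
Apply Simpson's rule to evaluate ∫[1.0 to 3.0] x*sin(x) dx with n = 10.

f(x) = x*sin(x)
a = 1.0, b = 3.0, n = 10
h = (b - a)/n = 0.200000

Simpson's rule: (h/3)[f(x₀) + 4f(x₁) + 2f(x₂) + ... + f(xₙ)]

x_0 = 1.0000, f(x_0) = 0.841471, coefficient = 1
x_1 = 1.2000, f(x_1) = 1.118447, coefficient = 4
x_2 = 1.4000, f(x_2) = 1.379630, coefficient = 2
x_3 = 1.6000, f(x_3) = 1.599318, coefficient = 4
x_4 = 1.8000, f(x_4) = 1.752926, coefficient = 2
x_5 = 2.0000, f(x_5) = 1.818595, coefficient = 4
x_6 = 2.2000, f(x_6) = 1.778692, coefficient = 2
x_7 = 2.4000, f(x_7) = 1.621112, coefficient = 4
x_8 = 2.6000, f(x_8) = 1.340304, coefficient = 2
x_9 = 2.8000, f(x_9) = 0.937967, coefficient = 4
x_10 = 3.0000, f(x_10) = 0.423360, coefficient = 1

I ≈ (0.200000/3) × 42.149685 = 2.809979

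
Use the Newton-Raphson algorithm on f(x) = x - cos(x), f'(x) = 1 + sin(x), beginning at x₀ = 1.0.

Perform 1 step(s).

f(x) = x - cos(x)
f'(x) = 1 + sin(x)
x₀ = 1.0

Newton-Raphson formula: x_{n+1} = x_n - f(x_n)/f'(x_n)

Iteration 1:
  f(1.000000) = 0.459698
  f'(1.000000) = 1.841471
  x_1 = 1.000000 - 0.459698/1.841471 = 0.750364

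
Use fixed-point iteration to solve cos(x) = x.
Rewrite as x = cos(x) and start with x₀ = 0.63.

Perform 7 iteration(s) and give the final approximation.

Equation: cos(x) = x
Fixed-point form: x = cos(x)
x₀ = 0.63

x_1 = g(0.630000) = 0.808028
x_2 = g(0.808028) = 0.690926
x_3 = g(0.690926) = 0.770656
x_4 = g(0.770656) = 0.717454
x_5 = g(0.717454) = 0.753482
x_6 = g(0.753482) = 0.729311
x_7 = g(0.729311) = 0.745634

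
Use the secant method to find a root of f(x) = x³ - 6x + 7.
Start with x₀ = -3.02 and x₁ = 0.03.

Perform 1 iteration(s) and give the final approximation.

f(x) = x³ - 6x + 7
x₀ = -3.02, x₁ = 0.03

Secant formula: x_{n+1} = x_n - f(x_n)(x_n - x_{n-1})/(f(x_n) - f(x_{n-1}))

Iteration 1:
  f(-3.020000) = -2.423608
  f(0.030000) = 6.820027
  x_2 = 0.030000 - 6.820027×(0.030000 - (-3.020000))/(6.820027 - (-2.423608))
       = -2.220314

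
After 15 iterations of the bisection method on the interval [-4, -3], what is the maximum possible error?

Bisection error bound: |error| ≤ (b-a)/2^n
|error| ≤ (-3 - (-4))/2^15 = 1/2^15
|error| ≤ 0.0000305176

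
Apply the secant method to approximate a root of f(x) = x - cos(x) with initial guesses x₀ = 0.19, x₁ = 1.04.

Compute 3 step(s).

f(x) = x - cos(x)
x₀ = 0.19, x₁ = 1.04

Secant formula: x_{n+1} = x_n - f(x_n)(x_n - x_{n-1})/(f(x_n) - f(x_{n-1}))

Iteration 1:
  f(0.190000) = -0.792004
  f(1.040000) = 0.533780
  x_2 = 1.040000 - 0.533780×(1.040000 - 0.190000)/(0.533780 - (-0.792004))
       = 0.697778
Iteration 2:
  f(1.040000) = 0.533780
  f(0.697778) = -0.068494
  x_3 = 0.697778 - (-0.068494)×(0.697778 - 1.040000)/(-0.068494 - 0.533780)
       = 0.736697
Iteration 3:
  f(0.697778) = -0.068494
  f(0.736697) = -0.003994
  x_4 = 0.736697 - (-0.003994)×(0.736697 - 0.697778)/(-0.003994 - (-0.068494))
       = 0.739107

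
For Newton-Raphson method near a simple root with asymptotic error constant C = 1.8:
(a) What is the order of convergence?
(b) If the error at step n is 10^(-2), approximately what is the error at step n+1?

(a) Newton-Raphson has quadratic (order 2) convergence near simple roots.
    This means |e_{n+1}| ≈ C|e_n|².

(b) With |e_n| = 10^(-2) and C = 1.8:
    |e_{n+1}| ≈ 1.8 × (10^(-2))² = 1.8 × 10^(-4)

(a) 2 (quadratic); (b) |e_{n+1}| ≈ 1.800e-04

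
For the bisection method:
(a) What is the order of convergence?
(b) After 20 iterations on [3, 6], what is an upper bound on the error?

(a) Bisection has linear (order 1) convergence; the error is halved each step.

(b) Error bound = (b-a)/2^n = (6 - 3)/2^{20}
    = 3/2^{20}

(a) 1 (linear); (b) error ≤ 2.86e-06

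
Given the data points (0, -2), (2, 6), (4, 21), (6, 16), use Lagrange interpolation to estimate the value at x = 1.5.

Lagrange interpolation formula:
P(x) = Σ yᵢ × Lᵢ(x)
where Lᵢ(x) = Π_{j≠i} (x - xⱼ)/(xᵢ - xⱼ)

L_0(1.5) = (1.5 - 2)/(0 - 2) × (1.5 - 4)/(0 - 4) × (1.5 - 6)/(0 - 6) = 0.117188
L_1(1.5) = (1.5 - 0)/(2 - 0) × (1.5 - 4)/(2 - 4) × (1.5 - 6)/(2 - 6) = 1.054688
L_2(1.5) = (1.5 - 0)/(4 - 0) × (1.5 - 2)/(4 - 2) × (1.5 - 6)/(4 - 6) = -0.210938
L_3(1.5) = (1.5 - 0)/(6 - 0) × (1.5 - 2)/(6 - 2) × (1.5 - 4)/(6 - 4) = 0.039062

P(1.5) = (-2)×L_0(1.5) + 6×L_1(1.5) + 21×L_2(1.5) + 16×L_3(1.5)
P(1.5) = 2.289062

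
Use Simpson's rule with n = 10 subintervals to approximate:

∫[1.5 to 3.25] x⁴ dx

f(x) = x⁴
a = 1.5, b = 3.25, n = 10
h = (b - a)/n = 0.175000

Simpson's rule: (h/3)[f(x₀) + 4f(x₁) + 2f(x₂) + ... + f(xₙ)]

x_0 = 1.5000, f(x_0) = 5.062500, coefficient = 1
x_1 = 1.6750, f(x_1) = 7.871532, coefficient = 4
x_2 = 1.8500, f(x_2) = 11.713506, coefficient = 2
x_3 = 2.0250, f(x_3) = 16.815125, coefficient = 4
x_4 = 2.2000, f(x_4) = 23.425600, coefficient = 2
x_5 = 2.3750, f(x_5) = 31.816650, coefficient = 4
x_6 = 2.5500, f(x_6) = 42.282506, coefficient = 2
x_7 = 2.7250, f(x_7) = 55.139907, coefficient = 4
x_8 = 2.9000, f(x_8) = 70.728100, coefficient = 2
x_9 = 3.0750, f(x_9) = 89.408844, coefficient = 4
x_10 = 3.2500, f(x_10) = 111.566406, coefficient = 1

I ≈ (0.175000/3) × 1217.136564 = 70.999633
Exact value: 70.999414
Error: 0.000219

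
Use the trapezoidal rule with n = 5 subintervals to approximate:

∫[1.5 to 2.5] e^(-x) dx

f(x) = e^(-x)
a = 1.5, b = 2.5, n = 5
h = (b - a)/n = 0.200000

Trapezoidal rule: (h/2)[f(x₀) + 2f(x₁) + 2f(x₂) + ... + f(xₙ)]

x_0 = 1.5000, f(x_0) = 0.223130, coefficient = 1
x_1 = 1.7000, f(x_1) = 0.182684, coefficient = 2
x_2 = 1.9000, f(x_2) = 0.149569, coefficient = 2
x_3 = 2.1000, f(x_3) = 0.122456, coefficient = 2
x_4 = 2.3000, f(x_4) = 0.100259, coefficient = 2
x_5 = 2.5000, f(x_5) = 0.082085, coefficient = 1

I ≈ (0.200000/2) × 1.415150 = 0.141515
Exact value: 0.141045
Error: 0.000470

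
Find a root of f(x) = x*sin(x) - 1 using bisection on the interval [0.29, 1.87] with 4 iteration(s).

f(x) = x*sin(x) - 1
Initial interval: [0.29, 1.87]

Iteration 1:
  c_1 = (0.290000 + 1.870000)/2 = 1.080000
  f(c_1) = f(1.080000) = -0.047486
  f(a) × f(c) ≥ 0, new interval: [1.080000, 1.870000]
Iteration 2:
  c_2 = (1.080000 + 1.870000)/2 = 1.475000
  f(c_2) = f(1.475000) = 0.468237
  f(a) × f(c) < 0, new interval: [1.080000, 1.475000]
Iteration 3:
  c_3 = (1.080000 + 1.475000)/2 = 1.277500
  f(c_3) = f(1.277500) = 0.222946
  f(a) × f(c) < 0, new interval: [1.080000, 1.277500]
Iteration 4:
  c_4 = (1.080000 + 1.277500)/2 = 1.178750
  f(c_4) = f(1.178750) = 0.089317
  f(a) × f(c) < 0, new interval: [1.080000, 1.178750]

After 4 iteration(s), the approximation is c_4 = 1.178750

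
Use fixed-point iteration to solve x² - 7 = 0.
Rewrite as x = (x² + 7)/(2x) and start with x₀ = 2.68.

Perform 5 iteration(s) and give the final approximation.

Equation: x² - 7 = 0
Fixed-point form: x = (x² + 7)/(2x)
x₀ = 2.68

x_1 = g(2.680000) = 2.645970
x_2 = g(2.645970) = 2.645751
x_3 = g(2.645751) = 2.645751
x_4 = g(2.645751) = 2.645751
x_5 = g(2.645751) = 2.645751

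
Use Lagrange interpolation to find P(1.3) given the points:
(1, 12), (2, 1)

Lagrange interpolation formula:
P(x) = Σ yᵢ × Lᵢ(x)
where Lᵢ(x) = Π_{j≠i} (x - xⱼ)/(xᵢ - xⱼ)

L_0(1.3) = (1.3 - 2)/(1 - 2) = 0.700000
L_1(1.3) = (1.3 - 1)/(2 - 1) = 0.300000

P(1.3) = 12×L_0(1.3) + 1×L_1(1.3)
P(1.3) = 8.700000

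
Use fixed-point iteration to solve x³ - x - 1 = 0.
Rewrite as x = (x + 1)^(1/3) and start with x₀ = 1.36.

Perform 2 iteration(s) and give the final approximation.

Equation: x³ - x - 1 = 0
Fixed-point form: x = (x + 1)^(1/3)
x₀ = 1.36

x_1 = g(1.360000) = 1.331386
x_2 = g(1.331386) = 1.325983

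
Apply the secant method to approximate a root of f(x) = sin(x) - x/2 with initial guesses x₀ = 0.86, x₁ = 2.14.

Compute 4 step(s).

f(x) = sin(x) - x/2
x₀ = 0.86, x₁ = 2.14

Secant formula: x_{n+1} = x_n - f(x_n)(x_n - x_{n-1})/(f(x_n) - f(x_{n-1}))

Iteration 1:
  f(0.860000) = 0.327843
  f(2.140000) = -0.227670
  x_2 = 2.140000 - (-0.227670)×(2.140000 - 0.860000)/(-0.227670 - 0.327843)
       = 1.615408
Iteration 2:
  f(2.140000) = -0.227670
  f(1.615408) = 0.191301
  x_3 = 1.615408 - 0.191301×(1.615408 - 2.140000)/(0.191301 - (-0.227670))
       = 1.854936
Iteration 3:
  f(1.615408) = 0.191301
  f(1.854936) = 0.032435
  x_4 = 1.854936 - 0.032435×(1.854936 - 1.615408)/(0.032435 - 0.191301)
       = 1.903840
Iteration 4:
  f(1.854936) = 0.032435
  f(1.903840) = -0.006868
  x_5 = 1.903840 - (-0.006868)×(1.903840 - 1.854936)/(-0.006868 - 0.032435)
       = 1.895294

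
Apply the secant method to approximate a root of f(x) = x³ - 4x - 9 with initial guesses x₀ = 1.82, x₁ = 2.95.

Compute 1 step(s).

f(x) = x³ - 4x - 9
x₀ = 1.82, x₁ = 2.95

Secant formula: x_{n+1} = x_n - f(x_n)(x_n - x_{n-1})/(f(x_n) - f(x_{n-1}))

Iteration 1:
  f(1.820000) = -10.251432
  f(2.950000) = 4.872375
  x_2 = 2.950000 - 4.872375×(2.950000 - 1.820000)/(4.872375 - (-10.251432))
       = 2.585953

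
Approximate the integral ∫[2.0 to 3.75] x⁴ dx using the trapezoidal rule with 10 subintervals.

f(x) = x⁴
a = 2.0, b = 3.75, n = 10
h = (b - a)/n = 0.175000

Trapezoidal rule: (h/2)[f(x₀) + 2f(x₁) + 2f(x₂) + ... + f(xₙ)]

x_0 = 2.0000, f(x_0) = 16.000000, coefficient = 1
x_1 = 2.1750, f(x_1) = 22.378813, coefficient = 2
x_2 = 2.3500, f(x_2) = 30.498006, coefficient = 2
x_3 = 2.5250, f(x_3) = 40.648594, coefficient = 2
x_4 = 2.7000, f(x_4) = 53.144100, coefficient = 2
x_5 = 2.8750, f(x_5) = 68.320557, coefficient = 2
x_6 = 3.0500, f(x_6) = 86.536506, coefficient = 2
x_7 = 3.2250, f(x_7) = 108.173000, coefficient = 2
x_8 = 3.4000, f(x_8) = 133.633600, coefficient = 2
x_9 = 3.5750, f(x_9) = 163.344375, coefficient = 2
x_10 = 3.7500, f(x_10) = 197.753906, coefficient = 1

I ≈ (0.175000/2) × 1627.109010 = 142.372038
Exact value: 141.915430
Error: 0.456609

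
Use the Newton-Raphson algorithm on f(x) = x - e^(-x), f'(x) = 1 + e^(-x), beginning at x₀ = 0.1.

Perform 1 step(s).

f(x) = x - e^(-x)
f'(x) = 1 + e^(-x)
x₀ = 0.1

Newton-Raphson formula: x_{n+1} = x_n - f(x_n)/f'(x_n)

Iteration 1:
  f(0.100000) = -0.804837
  f'(0.100000) = 1.904837
  x_1 = 0.100000 - (-0.804837)/1.904837 = 0.522523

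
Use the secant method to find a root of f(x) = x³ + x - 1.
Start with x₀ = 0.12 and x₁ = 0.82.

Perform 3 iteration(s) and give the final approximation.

f(x) = x³ + x - 1
x₀ = 0.12, x₁ = 0.82

Secant formula: x_{n+1} = x_n - f(x_n)(x_n - x_{n-1})/(f(x_n) - f(x_{n-1}))

Iteration 1:
  f(0.120000) = -0.878272
  f(0.820000) = 0.371368
  x_2 = 0.820000 - 0.371368×(0.820000 - 0.120000)/(0.371368 - (-0.878272))
       = 0.611974
Iteration 2:
  f(0.820000) = 0.371368
  f(0.611974) = -0.158834
  x_3 = 0.611974 - (-0.158834)×(0.611974 - 0.820000)/(-0.158834 - 0.371368)
       = 0.674293
Iteration 3:
  f(0.611974) = -0.158834
  f(0.674293) = -0.019126
  x_4 = 0.674293 - (-0.019126)×(0.674293 - 0.611974)/(-0.019126 - (-0.158834))
       = 0.682824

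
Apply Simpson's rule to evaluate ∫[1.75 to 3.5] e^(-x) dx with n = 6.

f(x) = e^(-x)
a = 1.75, b = 3.5, n = 6
h = (b - a)/n = 0.291667

Simpson's rule: (h/3)[f(x₀) + 4f(x₁) + 2f(x₂) + ... + f(xₙ)]

x_0 = 1.7500, f(x_0) = 0.173774, coefficient = 1
x_1 = 2.0417, f(x_1) = 0.129812, coefficient = 4
x_2 = 2.3333, f(x_2) = 0.096972, coefficient = 2
x_3 = 2.6250, f(x_3) = 0.072440, coefficient = 4
x_4 = 2.9167, f(x_4) = 0.054114, coefficient = 2
x_5 = 3.2083, f(x_5) = 0.040424, coefficient = 4
x_6 = 3.5000, f(x_6) = 0.030197, coefficient = 1

I ≈ (0.291667/3) × 1.476846 = 0.143582
Exact value: 0.143577
Error: 0.000006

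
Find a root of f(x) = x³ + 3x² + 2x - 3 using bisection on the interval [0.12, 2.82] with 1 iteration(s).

f(x) = x³ + 3x² + 2x - 3
Initial interval: [0.12, 2.82]

Iteration 1:
  c_1 = (0.120000 + 2.820000)/2 = 1.470000
  f(c_1) = f(1.470000) = 9.599223
  f(a) × f(c) < 0, new interval: [0.120000, 1.470000]

After 1 iteration(s), the approximation is c_1 = 1.470000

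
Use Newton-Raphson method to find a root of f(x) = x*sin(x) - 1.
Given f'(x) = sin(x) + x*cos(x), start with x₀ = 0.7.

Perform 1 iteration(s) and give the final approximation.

f(x) = x*sin(x) - 1
f'(x) = sin(x) + x*cos(x)
x₀ = 0.7

Newton-Raphson formula: x_{n+1} = x_n - f(x_n)/f'(x_n)

Iteration 1:
  f(0.700000) = -0.549048
  f'(0.700000) = 1.179607
  x_1 = 0.700000 - (-0.549048)/1.179607 = 1.165450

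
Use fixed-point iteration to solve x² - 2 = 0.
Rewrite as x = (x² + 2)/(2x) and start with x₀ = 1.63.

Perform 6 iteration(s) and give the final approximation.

Equation: x² - 2 = 0
Fixed-point form: x = (x² + 2)/(2x)
x₀ = 1.63

x_1 = g(1.630000) = 1.428497
x_2 = g(1.428497) = 1.414285
x_3 = g(1.414285) = 1.414214
x_4 = g(1.414214) = 1.414214
x_5 = g(1.414214) = 1.414214
x_6 = g(1.414214) = 1.414214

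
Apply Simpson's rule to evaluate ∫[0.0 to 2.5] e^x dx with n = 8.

f(x) = e^x
a = 0.0, b = 2.5, n = 8
h = (b - a)/n = 0.312500

Simpson's rule: (h/3)[f(x₀) + 4f(x₁) + 2f(x₂) + ... + f(xₙ)]

x_0 = 0.0000, f(x_0) = 1.000000, coefficient = 1
x_1 = 0.3125, f(x_1) = 1.366838, coefficient = 4
x_2 = 0.6250, f(x_2) = 1.868246, coefficient = 2
x_3 = 0.9375, f(x_3) = 2.553589, coefficient = 4
x_4 = 1.2500, f(x_4) = 3.490343, coefficient = 2
x_5 = 1.5625, f(x_5) = 4.770733, coefficient = 4
x_6 = 1.8750, f(x_6) = 6.520819, coefficient = 2
x_7 = 2.1875, f(x_7) = 8.912903, coefficient = 4
x_8 = 2.5000, f(x_8) = 12.182494, coefficient = 1

I ≈ (0.312500/3) × 107.357564 = 11.183080
Exact value: 11.182494
Error: 0.000586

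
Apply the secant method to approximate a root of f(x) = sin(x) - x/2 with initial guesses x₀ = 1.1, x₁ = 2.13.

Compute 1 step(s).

f(x) = sin(x) - x/2
x₀ = 1.1, x₁ = 2.13

Secant formula: x_{n+1} = x_n - f(x_n)(x_n - x_{n-1})/(f(x_n) - f(x_{n-1}))

Iteration 1:
  f(1.100000) = 0.341207
  f(2.130000) = -0.217322
  x_2 = 2.130000 - (-0.217322)×(2.130000 - 1.100000)/(-0.217322 - 0.341207)
       = 1.729230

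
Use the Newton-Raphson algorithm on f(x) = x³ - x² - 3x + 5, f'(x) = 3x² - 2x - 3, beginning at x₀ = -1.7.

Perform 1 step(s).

f(x) = x³ - x² - 3x + 5
f'(x) = 3x² - 2x - 3
x₀ = -1.7

Newton-Raphson formula: x_{n+1} = x_n - f(x_n)/f'(x_n)

Iteration 1:
  f(-1.700000) = 2.297000
  f'(-1.700000) = 9.070000
  x_1 = -1.700000 - 2.297000/9.070000 = -1.953252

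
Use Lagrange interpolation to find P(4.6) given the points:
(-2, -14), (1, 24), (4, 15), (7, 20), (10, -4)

Lagrange interpolation formula:
P(x) = Σ yᵢ × Lᵢ(x)
where Lᵢ(x) = Π_{j≠i} (x - xⱼ)/(xᵢ - xⱼ)

L_0(4.6) = (4.6 - 1)/(-2 - 1) × (4.6 - 4)/(-2 - 4) × (4.6 - 7)/(-2 - 7) × (4.6 - 10)/(-2 - 10) = 0.014400
L_1(4.6) = (4.6 - (-2))/(1 - (-2)) × (4.6 - 4)/(1 - 4) × (4.6 - 7)/(1 - 7) × (4.6 - 10)/(1 - 10) = -0.105600
L_2(4.6) = (4.6 - (-2))/(4 - (-2)) × (4.6 - 1)/(4 - 1) × (4.6 - 7)/(4 - 7) × (4.6 - 10)/(4 - 10) = 0.950400
L_3(4.6) = (4.6 - (-2))/(7 - (-2)) × (4.6 - 1)/(7 - 1) × (4.6 - 4)/(7 - 4) × (4.6 - 10)/(7 - 10) = 0.158400
L_4(4.6) = (4.6 - (-2))/(10 - (-2)) × (4.6 - 1)/(10 - 1) × (4.6 - 4)/(10 - 4) × (4.6 - 7)/(10 - 7) = -0.017600

P(4.6) = (-14)×L_0(4.6) + 24×L_1(4.6) + 15×L_2(4.6) + 20×L_3(4.6) + (-4)×L_4(4.6)
P(4.6) = 14.758400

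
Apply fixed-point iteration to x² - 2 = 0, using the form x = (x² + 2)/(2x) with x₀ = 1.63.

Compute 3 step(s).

Equation: x² - 2 = 0
Fixed-point form: x = (x² + 2)/(2x)
x₀ = 1.63

x_1 = g(1.630000) = 1.428497
x_2 = g(1.428497) = 1.414285
x_3 = g(1.414285) = 1.414214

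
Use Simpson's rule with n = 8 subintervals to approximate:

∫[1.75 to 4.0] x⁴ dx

f(x) = x⁴
a = 1.75, b = 4.0, n = 8
h = (b - a)/n = 0.281250

Simpson's rule: (h/3)[f(x₀) + 4f(x₁) + 2f(x₂) + ... + f(xₙ)]

x_0 = 1.7500, f(x_0) = 9.378906, coefficient = 1
x_1 = 2.0312, f(x_1) = 17.023683, coefficient = 4
x_2 = 2.3125, f(x_2) = 28.597427, coefficient = 2
x_3 = 2.5938, f(x_3) = 45.259782, coefficient = 4
x_4 = 2.8750, f(x_4) = 68.320557, coefficient = 2
x_5 = 3.1562, f(x_5) = 99.239732, coefficient = 4
x_6 = 3.4375, f(x_6) = 139.627457, coefficient = 2
x_7 = 3.7188, f(x_7) = 191.244050, coefficient = 4
x_8 = 4.0000, f(x_8) = 256.000000, coefficient = 1

I ≈ (0.281250/3) × 2149.538773 = 201.519260
Exact value: 201.517383
Error: 0.001877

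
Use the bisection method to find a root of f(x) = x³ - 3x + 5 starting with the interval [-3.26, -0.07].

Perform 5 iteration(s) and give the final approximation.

f(x) = x³ - 3x + 5
Initial interval: [-3.26, -0.07]

Iteration 1:
  c_1 = (-3.260000 + (-0.070000))/2 = -1.665000
  f(c_1) = f(-1.665000) = 5.379245
  f(a) × f(c) < 0, new interval: [-3.260000, -1.665000]
Iteration 2:
  c_2 = (-3.260000 + (-1.665000))/2 = -2.462500
  f(c_2) = f(-2.462500) = -2.544869
  f(a) × f(c) ≥ 0, new interval: [-2.462500, -1.665000]
Iteration 3:
  c_3 = (-2.462500 + (-1.665000))/2 = -2.063750
  f(c_3) = f(-2.063750) = 2.401607
  f(a) × f(c) < 0, new interval: [-2.462500, -2.063750]
Iteration 4:
  c_4 = (-2.462500 + (-2.063750))/2 = -2.263125
  f(c_4) = f(-2.263125) = 0.198249
  f(a) × f(c) < 0, new interval: [-2.462500, -2.263125]
Iteration 5:
  c_5 = (-2.462500 + (-2.263125))/2 = -2.362812
  f(c_5) = f(-2.362812) = -1.102868
  f(a) × f(c) ≥ 0, new interval: [-2.362812, -2.263125]

After 5 iteration(s), the approximation is c_5 = -2.362812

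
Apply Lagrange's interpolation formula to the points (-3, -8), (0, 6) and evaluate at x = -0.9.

Lagrange interpolation formula:
P(x) = Σ yᵢ × Lᵢ(x)
where Lᵢ(x) = Π_{j≠i} (x - xⱼ)/(xᵢ - xⱼ)

L_0(-0.9) = (-0.9 - 0)/(-3 - 0) = 0.300000
L_1(-0.9) = (-0.9 - (-3))/(0 - (-3)) = 0.700000

P(-0.9) = (-8)×L_0(-0.9) + 6×L_1(-0.9)
P(-0.9) = 1.800000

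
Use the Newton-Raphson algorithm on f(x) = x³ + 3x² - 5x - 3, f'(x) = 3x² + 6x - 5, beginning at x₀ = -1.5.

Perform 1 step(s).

f(x) = x³ + 3x² - 5x - 3
f'(x) = 3x² + 6x - 5
x₀ = -1.5

Newton-Raphson formula: x_{n+1} = x_n - f(x_n)/f'(x_n)

Iteration 1:
  f(-1.500000) = 7.875000
  f'(-1.500000) = -7.250000
  x_1 = -1.500000 - 7.875000/(-7.250000) = -0.413793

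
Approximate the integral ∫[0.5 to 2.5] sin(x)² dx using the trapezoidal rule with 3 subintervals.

f(x) = sin(x)²
a = 0.5, b = 2.5, n = 3
h = (b - a)/n = 0.666667

Trapezoidal rule: (h/2)[f(x₀) + 2f(x₁) + 2f(x₂) + ... + f(xₙ)]

x_0 = 0.5000, f(x_0) = 0.229849, coefficient = 1
x_1 = 1.1667, f(x_1) = 0.845379, coefficient = 2
x_2 = 1.8333, f(x_2) = 0.932643, coefficient = 2
x_3 = 2.5000, f(x_3) = 0.358169, coefficient = 1

I ≈ (0.666667/2) × 4.144063 = 1.381354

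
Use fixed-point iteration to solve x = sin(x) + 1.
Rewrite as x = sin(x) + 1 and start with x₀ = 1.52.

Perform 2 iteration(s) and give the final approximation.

Equation: x = sin(x) + 1
Fixed-point form: x = sin(x) + 1
x₀ = 1.52

x_1 = g(1.520000) = 1.998710
x_2 = g(1.998710) = 1.909833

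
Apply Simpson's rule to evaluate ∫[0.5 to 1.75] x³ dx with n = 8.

f(x) = x³
a = 0.5, b = 1.75, n = 8
h = (b - a)/n = 0.156250

Simpson's rule: (h/3)[f(x₀) + 4f(x₁) + 2f(x₂) + ... + f(xₙ)]

x_0 = 0.5000, f(x_0) = 0.125000, coefficient = 1
x_1 = 0.6562, f(x_1) = 0.282623, coefficient = 4
x_2 = 0.8125, f(x_2) = 0.536377, coefficient = 2
x_3 = 0.9688, f(x_3) = 0.909149, coefficient = 4
x_4 = 1.1250, f(x_4) = 1.423828, coefficient = 2
x_5 = 1.2812, f(x_5) = 2.103302, coefficient = 4
x_6 = 1.4375, f(x_6) = 2.970459, coefficient = 2
x_7 = 1.5938, f(x_7) = 4.048187, coefficient = 4
x_8 = 1.7500, f(x_8) = 5.359375, coefficient = 1

I ≈ (0.156250/3) × 44.718750 = 2.329102
Exact value: 2.329102
Error: 0.000000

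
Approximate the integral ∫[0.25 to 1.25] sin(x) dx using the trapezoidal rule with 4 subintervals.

f(x) = sin(x)
a = 0.25, b = 1.25, n = 4
h = (b - a)/n = 0.250000

Trapezoidal rule: (h/2)[f(x₀) + 2f(x₁) + 2f(x₂) + ... + f(xₙ)]

x_0 = 0.2500, f(x_0) = 0.247404, coefficient = 1
x_1 = 0.5000, f(x_1) = 0.479426, coefficient = 2
x_2 = 0.7500, f(x_2) = 0.681639, coefficient = 2
x_3 = 1.0000, f(x_3) = 0.841471, coefficient = 2
x_4 = 1.2500, f(x_4) = 0.948985, coefficient = 1

I ≈ (0.250000/2) × 5.201459 = 0.650182
Exact value: 0.653590
Error: 0.003408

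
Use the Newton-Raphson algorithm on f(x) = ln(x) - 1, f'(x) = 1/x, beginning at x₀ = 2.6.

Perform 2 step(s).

f(x) = ln(x) - 1
f'(x) = 1/x
x₀ = 2.6

Newton-Raphson formula: x_{n+1} = x_n - f(x_n)/f'(x_n)

Iteration 1:
  f(2.600000) = -0.044489
  f'(2.600000) = 0.384615
  x_1 = 2.600000 - (-0.044489)/0.384615 = 2.715670
Iteration 2:
  f(2.715670) = -0.000961
  f'(2.715670) = 0.368233
  x_2 = 2.715670 - (-0.000961)/0.368233 = 2.718281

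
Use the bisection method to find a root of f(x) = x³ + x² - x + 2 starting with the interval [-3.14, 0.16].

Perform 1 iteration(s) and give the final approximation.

f(x) = x³ + x² - x + 2
Initial interval: [-3.14, 0.16]

Iteration 1:
  c_1 = (-3.140000 + 0.160000)/2 = -1.490000
  f(c_1) = f(-1.490000) = 2.402151
  f(a) × f(c) < 0, new interval: [-3.140000, -1.490000]

After 1 iteration(s), the approximation is c_1 = -1.490000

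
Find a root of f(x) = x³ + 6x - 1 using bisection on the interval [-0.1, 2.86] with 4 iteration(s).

f(x) = x³ + 6x - 1
Initial interval: [-0.1, 2.86]

Iteration 1:
  c_1 = (-0.100000 + 2.860000)/2 = 1.380000
  f(c_1) = f(1.380000) = 9.908072
  f(a) × f(c) < 0, new interval: [-0.100000, 1.380000]
Iteration 2:
  c_2 = (-0.100000 + 1.380000)/2 = 0.640000
  f(c_2) = f(0.640000) = 3.102144
  f(a) × f(c) < 0, new interval: [-0.100000, 0.640000]
Iteration 3:
  c_3 = (-0.100000 + 0.640000)/2 = 0.270000
  f(c_3) = f(0.270000) = 0.639683
  f(a) × f(c) < 0, new interval: [-0.100000, 0.270000]
Iteration 4:
  c_4 = (-0.100000 + 0.270000)/2 = 0.085000
  f(c_4) = f(0.085000) = -0.489386
  f(a) × f(c) ≥ 0, new interval: [0.085000, 0.270000]

After 4 iteration(s), the approximation is c_4 = 0.085000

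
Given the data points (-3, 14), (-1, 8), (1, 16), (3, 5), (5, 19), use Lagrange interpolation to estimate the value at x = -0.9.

Lagrange interpolation formula:
P(x) = Σ yᵢ × Lᵢ(x)
where Lᵢ(x) = Π_{j≠i} (x - xⱼ)/(xᵢ - xⱼ)

L_0(-0.9) = (-0.9 - (-1))/(-3 - (-1)) × (-0.9 - 1)/(-3 - 1) × (-0.9 - 3)/(-3 - 3) × (-0.9 - 5)/(-3 - 5) = -0.011385
L_1(-0.9) = (-0.9 - (-3))/(-1 - (-3)) × (-0.9 - 1)/(-1 - 1) × (-0.9 - 3)/(-1 - 3) × (-0.9 - 5)/(-1 - 5) = 0.956353
L_2(-0.9) = (-0.9 - (-3))/(1 - (-3)) × (-0.9 - (-1))/(1 - (-1)) × (-0.9 - 3)/(1 - 3) × (-0.9 - 5)/(1 - 5) = 0.075502
L_3(-0.9) = (-0.9 - (-3))/(3 - (-3)) × (-0.9 - (-1))/(3 - (-1)) × (-0.9 - 1)/(3 - 1) × (-0.9 - 5)/(3 - 5) = -0.024522
L_4(-0.9) = (-0.9 - (-3))/(5 - (-3)) × (-0.9 - (-1))/(5 - (-1)) × (-0.9 - 1)/(5 - 1) × (-0.9 - 3)/(5 - 3) = 0.004052

P(-0.9) = 14×L_0(-0.9) + 8×L_1(-0.9) + 16×L_2(-0.9) + 5×L_3(-0.9) + 19×L_4(-0.9)
P(-0.9) = 8.653843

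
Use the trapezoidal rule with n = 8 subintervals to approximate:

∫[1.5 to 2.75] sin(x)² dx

f(x) = sin(x)²
a = 1.5, b = 2.75, n = 8
h = (b - a)/n = 0.156250

Trapezoidal rule: (h/2)[f(x₀) + 2f(x₁) + 2f(x₂) + ... + f(xₙ)]

x_0 = 1.5000, f(x_0) = 0.994996, coefficient = 1
x_1 = 1.6562, f(x_1) = 0.992715, coefficient = 2
x_2 = 1.8125, f(x_2) = 0.942708, coefficient = 2
x_3 = 1.9688, f(x_3) = 0.849818, coefficient = 2
x_4 = 2.1250, f(x_4) = 0.723044, coefficient = 2
x_5 = 2.2812, f(x_5) = 0.574664, coefficient = 2
x_6 = 2.4375, f(x_6) = 0.419052, coefficient = 2
x_7 = 2.5938, f(x_7) = 0.271281, coefficient = 2
x_8 = 2.7500, f(x_8) = 0.145665, coefficient = 1

I ≈ (0.156250/2) × 10.687229 = 0.834940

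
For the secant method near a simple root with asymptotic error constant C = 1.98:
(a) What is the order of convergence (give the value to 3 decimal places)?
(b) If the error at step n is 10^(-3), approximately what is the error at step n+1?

(a) Secant method has superlinear convergence with order φ = (1+√5)/2 ≈ 1.618.
    This means |e_{n+1}| ≈ C|e_n|^1.618.

(b) With |e_n| = 10^(-3) and C = 1.98:
    |e_{n+1}| ≈ 1.98 × (10^(-3))^1.618 = 1.98 × 10^(-4.85)

(a) ≈ 1.618 (golden ratio); (b) |e_{n+1}| ≈ 2.771e-05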